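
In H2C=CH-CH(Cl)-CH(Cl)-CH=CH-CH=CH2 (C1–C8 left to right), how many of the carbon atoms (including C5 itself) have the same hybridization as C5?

C5 is sp2 (one π bond).
C1: sp2 ✓
C2: sp2 ✓
C3: sp3
C4: sp3
C5: sp2 ✓
C6: sp2 ✓
C7: sp2 ✓
C8: sp2 ✓
6 carbons are sp2.

6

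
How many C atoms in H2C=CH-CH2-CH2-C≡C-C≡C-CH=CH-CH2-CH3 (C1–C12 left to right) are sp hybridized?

C1: sp2
C2: sp2
C3: sp3
C4: sp3
C5: sp ✓
C6: sp ✓
C7: sp ✓
C8: sp ✓
C9: sp2
C10: sp2
C11: sp3
C12: sp3
C5, C6, C7, C8 → 4 sp carbons.

4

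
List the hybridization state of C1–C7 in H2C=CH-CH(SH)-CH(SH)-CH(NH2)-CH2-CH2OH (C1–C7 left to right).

C1 sp2, C2 sp2, C3 sp3, C4 sp3, C5 sp3, C6 sp3, C7 sp3

C1 — 3 σ bonds, plus one π bond. Steric number 3, so sp2.
C2 has 3 σ bonds, plus one π bond: steric number 3 → sp2.
C3 has 4 σ bonds: steric number 4 → sp3.
C4: 4 σ bonds — 4 electron domains, sp3.
C5 carries 4 σ bonds, giving a steric number of 4, so it is sp3.
C6 has 4 σ bonds: steric number 4 → sp3.
C7: 4 σ bonds; 4 regions of electron density → sp3.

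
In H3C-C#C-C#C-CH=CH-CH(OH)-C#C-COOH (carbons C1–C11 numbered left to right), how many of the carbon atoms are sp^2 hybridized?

3

C1: sp3
C2: sp
C3: sp
C4: sp
C5: sp
C6: sp2 ✓
C7: sp2 ✓
C8: sp3
C9: sp
C10: sp
C11: sp2 ✓
C6, C7, C11 → 3 sp2 carbons.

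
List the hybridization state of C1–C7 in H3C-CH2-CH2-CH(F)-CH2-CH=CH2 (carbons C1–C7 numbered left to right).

C1 sp3, C2 sp3, C3 sp3, C4 sp3, C5 sp3, C6 sp2, C7 sp2

C1 — 4 σ bonds. Steric number 4, so sp3.
C2 is sp3: 4 σ bonds, 4 electron-density regions.
C3 — 4 σ bonds. Steric number 4, so sp3.
C4: 4 σ bonds; 4 regions of electron density → sp3.
C5 — 4 σ bonds. Steric number 4, so sp3.
C6 carries 3 σ bonds, plus one π bond, giving a steric number of 3, so it is sp2.
C7 carries 3 σ bonds, plus one π bond, giving a steric number of 3, so it is sp2.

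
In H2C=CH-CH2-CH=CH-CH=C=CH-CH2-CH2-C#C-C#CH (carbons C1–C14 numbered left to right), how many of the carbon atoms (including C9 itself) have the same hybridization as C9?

C9 is sp3 (only σ bonds).
C1: sp2
C2: sp2
C3: sp3 ✓
C4: sp2
C5: sp2
C6: sp2
C7: sp
C8: sp2
C9: sp3 ✓
C10: sp3 ✓
C11: sp
C12: sp
C13: sp
C14: sp
3 carbons are sp3.

3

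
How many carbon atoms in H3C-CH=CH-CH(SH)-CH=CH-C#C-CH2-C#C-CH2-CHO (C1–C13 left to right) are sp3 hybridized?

4

C1: sp3 ✓
C2: sp2
C3: sp2
C4: sp3 ✓
C5: sp2
C6: sp2
C7: sp
C8: sp
C9: sp3 ✓
C10: sp
C11: sp
C12: sp3 ✓
C13: sp2
C1, C4, C9, C12 → 4 sp3 carbons.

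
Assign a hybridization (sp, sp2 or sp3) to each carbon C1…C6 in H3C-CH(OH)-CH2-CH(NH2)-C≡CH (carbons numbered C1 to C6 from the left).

C1 sp3, C2 sp3, C3 sp3, C4 sp3, C5 sp, C6 sp

C1 (4 σ bonds) has steric number 4: sp3.
C2 (4 σ bonds) has steric number 4: sp3.
C3 — 4 σ bonds. Steric number 4, so sp3.
C4 (4 σ bonds) has steric number 4: sp3.
C5 — 2 σ bonds, plus two π bonds. Steric number 2, so sp.
C6 has 2 σ bonds, plus two π bonds: steric number 2 → sp.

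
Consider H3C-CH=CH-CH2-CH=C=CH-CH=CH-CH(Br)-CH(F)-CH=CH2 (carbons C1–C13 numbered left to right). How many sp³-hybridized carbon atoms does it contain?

C1: sp3 ✓
C2: sp2
C3: sp2
C4: sp3 ✓
C5: sp2
C6: sp
C7: sp2
C8: sp2
C9: sp2
C10: sp3 ✓
C11: sp3 ✓
C12: sp2
C13: sp2
C1, C4, C10, C11 → 4 sp3 carbons.

4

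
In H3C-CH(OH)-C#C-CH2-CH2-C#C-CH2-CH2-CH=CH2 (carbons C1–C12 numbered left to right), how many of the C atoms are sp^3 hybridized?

6

C1: sp3 ✓
C2: sp3 ✓
C3: sp
C4: sp
C5: sp3 ✓
C6: sp3 ✓
C7: sp
C8: sp
C9: sp3 ✓
C10: sp3 ✓
C11: sp2
C12: sp2
C1, C2, C5, C6, C9, C10 → 6 sp3 carbons.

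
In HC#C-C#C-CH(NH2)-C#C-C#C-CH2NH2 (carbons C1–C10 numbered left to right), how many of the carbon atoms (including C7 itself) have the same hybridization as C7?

C7 is sp (two π bonds).
C1: sp ✓
C2: sp ✓
C3: sp ✓
C4: sp ✓
C5: sp3
C6: sp ✓
C7: sp ✓
C8: sp ✓
C9: sp ✓
C10: sp3
8 carbons are sp.

8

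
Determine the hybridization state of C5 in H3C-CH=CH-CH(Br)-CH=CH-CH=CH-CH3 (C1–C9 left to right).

sp^2

C5 (3 σ bonds, plus one π bond) has steric number 3: sp2.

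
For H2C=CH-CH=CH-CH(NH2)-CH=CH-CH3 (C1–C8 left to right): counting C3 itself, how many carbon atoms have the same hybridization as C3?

C3 is sp2 (one π bond).
C1: sp2 ✓
C2: sp2 ✓
C3: sp2 ✓
C4: sp2 ✓
C5: sp3
C6: sp2 ✓
C7: sp2 ✓
C8: sp3
6 carbons are sp2.

6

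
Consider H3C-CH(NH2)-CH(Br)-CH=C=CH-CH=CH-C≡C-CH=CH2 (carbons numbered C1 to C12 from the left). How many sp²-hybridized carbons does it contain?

C1: sp3
C2: sp3
C3: sp3
C4: sp2 ✓
C5: sp
C6: sp2 ✓
C7: sp2 ✓
C8: sp2 ✓
C9: sp
C10: sp
C11: sp2 ✓
C12: sp2 ✓
C4, C6, C7, C8, C11, C12 → 6 sp2 carbons.

6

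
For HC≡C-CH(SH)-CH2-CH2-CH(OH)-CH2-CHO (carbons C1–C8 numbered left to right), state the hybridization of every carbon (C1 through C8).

C1 (2 σ bonds, plus two π bonds) has steric number 2: sp.
C2 — 2 σ bonds, plus two π bonds. Steric number 2, so sp.
C3 has 4 σ bonds: steric number 4 → sp3.
C4 — 4 σ bonds. Steric number 4, so sp3.
C5 has 4 σ bonds: steric number 4 → sp3.
C6 has 4 σ bonds: steric number 4 → sp3.
C7 is sp3: 4 σ bonds, 4 electron-density regions.
C8 carries 3 σ bonds, plus one π bond, giving a steric number of 3, so it is sp2.

C1 sp, C2 sp, C3 sp3, C4 sp3, C5 sp3, C6 sp3, C7 sp3, C8 sp2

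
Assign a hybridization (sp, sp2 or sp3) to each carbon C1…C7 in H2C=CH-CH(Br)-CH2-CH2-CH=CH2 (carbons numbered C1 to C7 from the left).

C1 is sp2: 3 σ bonds, plus one π bond, 3 electron-density regions.
C2 carries 3 σ bonds, plus one π bond, giving a steric number of 3, so it is sp2.
C3 (4 σ bonds) has steric number 4: sp3.
C4 — 4 σ bonds. Steric number 4, so sp3.
C5 — 4 σ bonds. Steric number 4, so sp3.
C6 (3 σ bonds, plus one π bond) has steric number 3: sp2.
C7 — 3 σ bonds, plus one π bond. Steric number 3, so sp2.

C1 sp2, C2 sp2, C3 sp3, C4 sp3, C5 sp3, C6 sp2, C7 sp2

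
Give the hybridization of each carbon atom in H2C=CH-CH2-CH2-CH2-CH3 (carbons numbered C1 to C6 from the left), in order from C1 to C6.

C1 sp2, C2 sp2, C3 sp3, C4 sp3, C5 sp3, C6 sp3

C1: 3 σ bonds, plus one π bond — 3 electron domains, sp2.
C2 (3 σ bonds, plus one π bond) has steric number 3: sp2.
C3 (4 σ bonds) has steric number 4: sp3.
C4 — 4 σ bonds. Steric number 4, so sp3.
C5: 4 σ bonds — 4 electron domains, sp3.
C6 is sp3: 4 σ bonds, 4 electron-density regions.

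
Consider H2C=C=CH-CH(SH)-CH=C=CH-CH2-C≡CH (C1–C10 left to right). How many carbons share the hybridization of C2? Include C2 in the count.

C2 is sp (two π bonds).
C1: sp2
C2: sp ✓
C3: sp2
C4: sp3
C5: sp2
C6: sp ✓
C7: sp2
C8: sp3
C9: sp ✓
C10: sp ✓
4 carbons are sp.

4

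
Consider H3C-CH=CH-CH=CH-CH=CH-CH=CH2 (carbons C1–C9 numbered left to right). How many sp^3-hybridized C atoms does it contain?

1

C1: sp3 ✓
C2: sp2
C3: sp2
C4: sp2
C5: sp2
C6: sp2
C7: sp2
C8: sp2
C9: sp2
C1 → 1 sp3 carbon.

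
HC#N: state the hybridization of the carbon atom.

The carbon atom (2 σ bonds, plus two π bonds) has steric number 2: sp.

sp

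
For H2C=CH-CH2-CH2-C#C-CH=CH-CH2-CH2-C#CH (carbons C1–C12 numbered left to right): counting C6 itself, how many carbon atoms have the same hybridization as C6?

C6 is sp (two π bonds).
C1: sp2
C2: sp2
C3: sp3
C4: sp3
C5: sp ✓
C6: sp ✓
C7: sp2
C8: sp2
C9: sp3
C10: sp3
C11: sp ✓
C12: sp ✓
4 carbons are sp.

4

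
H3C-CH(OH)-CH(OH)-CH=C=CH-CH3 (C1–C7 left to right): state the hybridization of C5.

sp

C5 is sp: 2 σ bonds, plus two π bonds, 2 electron-density regions.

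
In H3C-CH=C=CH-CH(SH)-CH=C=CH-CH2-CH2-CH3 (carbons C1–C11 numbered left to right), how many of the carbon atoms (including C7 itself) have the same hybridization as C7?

2

C7 is sp (two π bonds).
C1: sp3
C2: sp2
C3: sp ✓
C4: sp2
C5: sp3
C6: sp2
C7: sp ✓
C8: sp2
C9: sp3
C10: sp3
C11: sp3
2 carbons are sp.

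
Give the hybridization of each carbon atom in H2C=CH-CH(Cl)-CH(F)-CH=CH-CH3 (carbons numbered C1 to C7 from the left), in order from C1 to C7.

C1: 3 σ bonds, plus one π bond; 3 regions of electron density → sp2.
C2 carries 3 σ bonds, plus one π bond, giving a steric number of 3, so it is sp2.
C3 — 4 σ bonds. Steric number 4, so sp3.
C4: 4 σ bonds — 4 electron domains, sp3.
C5 (3 σ bonds, plus one π bond) has steric number 3: sp2.
C6 is sp2: 3 σ bonds, plus one π bond, 3 electron-density regions.
C7 — 4 σ bonds. Steric number 4, so sp3.

C1 sp2, C2 sp2, C3 sp3, C4 sp3, C5 sp2, C6 sp2, C7 sp3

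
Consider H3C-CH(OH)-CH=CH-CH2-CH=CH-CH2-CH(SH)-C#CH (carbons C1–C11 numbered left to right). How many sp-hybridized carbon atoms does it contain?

2

C1: sp3
C2: sp3
C3: sp2
C4: sp2
C5: sp3
C6: sp2
C7: sp2
C8: sp3
C9: sp3
C10: sp ✓
C11: sp ✓
C10, C11 → 2 sp carbons.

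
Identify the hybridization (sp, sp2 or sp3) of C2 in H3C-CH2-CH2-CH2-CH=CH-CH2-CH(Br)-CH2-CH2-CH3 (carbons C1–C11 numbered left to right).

C2 is sp3: 4 σ bonds, 4 electron-density regions.

sp3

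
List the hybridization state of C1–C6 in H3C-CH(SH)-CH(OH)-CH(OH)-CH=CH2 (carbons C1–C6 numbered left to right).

C1 sp3, C2 sp3, C3 sp3, C4 sp3, C5 sp2, C6 sp2

C1: 4 σ bonds — 4 electron domains, sp3.
C2 (4 σ bonds) has steric number 4: sp3.
C3 (4 σ bonds) has steric number 4: sp3.
C4: 4 σ bonds — 4 electron domains, sp3.
C5 — 3 σ bonds, plus one π bond. Steric number 3, so sp2.
C6 — 3 σ bonds, plus one π bond. Steric number 3, so sp2.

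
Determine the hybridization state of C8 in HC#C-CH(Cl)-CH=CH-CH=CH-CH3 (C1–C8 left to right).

C8 (4 σ bonds) has steric number 4: sp3.

sp³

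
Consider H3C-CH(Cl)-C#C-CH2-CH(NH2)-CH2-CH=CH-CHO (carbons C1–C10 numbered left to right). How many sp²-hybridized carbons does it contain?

C1: sp3
C2: sp3
C3: sp
C4: sp
C5: sp3
C6: sp3
C7: sp3
C8: sp2 ✓
C9: sp2 ✓
C10: sp2 ✓
C8, C9, C10 → 3 sp2 carbons.

3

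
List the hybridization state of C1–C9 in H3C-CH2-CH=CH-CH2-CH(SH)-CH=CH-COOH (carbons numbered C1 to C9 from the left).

C1 sp3, C2 sp3, C3 sp2, C4 sp2, C5 sp3, C6 sp3, C7 sp2, C8 sp2, C9 sp2

C1 has 4 σ bonds: steric number 4 → sp3.
C2 (4 σ bonds) has steric number 4: sp3.
C3 has 3 σ bonds, plus one π bond: steric number 3 → sp2.
C4: 3 σ bonds, plus one π bond; 3 regions of electron density → sp2.
C5: 4 σ bonds; 4 regions of electron density → sp3.
C6 carries 4 σ bonds, giving a steric number of 4, so it is sp3.
C7 carries 3 σ bonds, plus one π bond, giving a steric number of 3, so it is sp2.
C8 carries 3 σ bonds, plus one π bond, giving a steric number of 3, so it is sp2.
C9 (3 σ bonds, plus one π bond) has steric number 3: sp2.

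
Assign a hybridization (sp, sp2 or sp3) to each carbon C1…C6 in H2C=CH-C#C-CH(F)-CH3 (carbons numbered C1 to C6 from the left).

C1 carries 3 σ bonds, plus one π bond, giving a steric number of 3, so it is sp2.
C2 is sp2: 3 σ bonds, plus one π bond, 3 electron-density regions.
C3: 2 σ bonds, plus two π bonds; 2 regions of electron density → sp.
C4 is sp: 2 σ bonds, plus two π bonds, 2 electron-density regions.
C5: 4 σ bonds; 4 regions of electron density → sp3.
C6 carries 4 σ bonds, giving a steric number of 4, so it is sp3.

C1 sp2, C2 sp2, C3 sp, C4 sp, C5 sp3, C6 sp3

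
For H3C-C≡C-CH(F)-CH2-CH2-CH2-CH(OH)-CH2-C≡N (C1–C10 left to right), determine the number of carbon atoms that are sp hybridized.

3

C1: sp3
C2: sp ✓
C3: sp ✓
C4: sp3
C5: sp3
C6: sp3
C7: sp3
C8: sp3
C9: sp3
C10: sp ✓
C2, C3, C10 → 3 sp carbons.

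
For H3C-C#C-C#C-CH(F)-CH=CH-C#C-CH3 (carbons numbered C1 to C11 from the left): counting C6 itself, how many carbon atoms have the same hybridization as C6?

3

C6 is sp3 (only σ bonds).
C1: sp3 ✓
C2: sp
C3: sp
C4: sp
C5: sp
C6: sp3 ✓
C7: sp2
C8: sp2
C9: sp
C10: sp
C11: sp3 ✓
3 carbons are sp3.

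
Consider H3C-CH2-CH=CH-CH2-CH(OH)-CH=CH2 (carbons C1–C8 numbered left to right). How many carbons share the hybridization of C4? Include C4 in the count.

4

C4 is sp2 (one π bond).
C1: sp3
C2: sp3
C3: sp2 ✓
C4: sp2 ✓
C5: sp3
C6: sp3
C7: sp2 ✓
C8: sp2 ✓
4 carbons are sp2.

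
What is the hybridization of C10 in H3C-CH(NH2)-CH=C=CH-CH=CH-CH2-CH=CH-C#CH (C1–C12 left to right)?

sp²

C10 has 3 σ bonds, plus one π bond: steric number 3 → sp2.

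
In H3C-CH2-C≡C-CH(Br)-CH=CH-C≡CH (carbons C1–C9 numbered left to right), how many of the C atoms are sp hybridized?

4

C1: sp3
C2: sp3
C3: sp ✓
C4: sp ✓
C5: sp3
C6: sp2
C7: sp2
C8: sp ✓
C9: sp ✓
C3, C4, C8, C9 → 4 sp carbons.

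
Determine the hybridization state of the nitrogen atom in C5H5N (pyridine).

sp²

N has two σ bonds and one lone pair in the ring plane (steric number 3 → sp2); its p orbital contributes one electron to the aromatic π system via the C=N double bond.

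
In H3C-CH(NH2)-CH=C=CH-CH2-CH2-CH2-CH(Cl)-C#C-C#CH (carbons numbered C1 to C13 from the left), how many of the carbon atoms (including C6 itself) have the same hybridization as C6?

6

C6 is sp3 (only σ bonds).
C1: sp3 ✓
C2: sp3 ✓
C3: sp2
C4: sp
C5: sp2
C6: sp3 ✓
C7: sp3 ✓
C8: sp3 ✓
C9: sp3 ✓
C10: sp
C11: sp
C12: sp
C13: sp
6 carbons are sp3.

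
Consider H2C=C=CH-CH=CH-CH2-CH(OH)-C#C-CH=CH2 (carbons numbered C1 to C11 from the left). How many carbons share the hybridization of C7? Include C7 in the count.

2

C7 is sp3 (only σ bonds).
C1: sp2
C2: sp
C3: sp2
C4: sp2
C5: sp2
C6: sp3 ✓
C7: sp3 ✓
C8: sp
C9: sp
C10: sp2
C11: sp2
2 carbons are sp3.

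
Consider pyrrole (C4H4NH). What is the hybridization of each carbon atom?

Each carbon atom has 3 σ bonds, plus one π bond: steric number 3 → sp2.

sp^2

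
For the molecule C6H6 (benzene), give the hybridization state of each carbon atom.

Every ring carbon has three σ bonds and contributes one p electron to the aromatic π system.

sp^2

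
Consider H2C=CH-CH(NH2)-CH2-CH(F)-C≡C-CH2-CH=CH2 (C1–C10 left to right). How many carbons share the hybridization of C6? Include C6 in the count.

2

C6 is sp (two π bonds).
C1: sp2
C2: sp2
C3: sp3
C4: sp3
C5: sp3
C6: sp ✓
C7: sp ✓
C8: sp3
C9: sp2
C10: sp2
2 carbons are sp.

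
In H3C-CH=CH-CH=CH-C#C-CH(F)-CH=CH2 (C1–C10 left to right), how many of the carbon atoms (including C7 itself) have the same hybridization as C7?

C7 is sp (two π bonds).
C1: sp3
C2: sp2
C3: sp2
C4: sp2
C5: sp2
C6: sp ✓
C7: sp ✓
C8: sp3
C9: sp2
C10: sp2
2 carbons are sp.

2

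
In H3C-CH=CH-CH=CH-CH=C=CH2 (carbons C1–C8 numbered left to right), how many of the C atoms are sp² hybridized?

C1: sp3
C2: sp2 ✓
C3: sp2 ✓
C4: sp2 ✓
C5: sp2 ✓
C6: sp2 ✓
C7: sp
C8: sp2 ✓
C2, C3, C4, C5, C6, C8 → 6 sp2 carbons.

6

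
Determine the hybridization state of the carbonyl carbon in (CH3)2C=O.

The carbonyl carbon is sp2: 3 σ bonds, plus one π bond, 3 electron-density regions.

sp^2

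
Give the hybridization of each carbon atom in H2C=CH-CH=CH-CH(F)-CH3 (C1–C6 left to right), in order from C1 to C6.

C1 is sp2: 3 σ bonds, plus one π bond, 3 electron-density regions.
C2 is sp2: 3 σ bonds, plus one π bond, 3 electron-density regions.
C3: 3 σ bonds, plus one π bond; 3 regions of electron density → sp2.
C4 carries 3 σ bonds, plus one π bond, giving a steric number of 3, so it is sp2.
C5 is sp3: 4 σ bonds, 4 electron-density regions.
C6 — 4 σ bonds. Steric number 4, so sp3.

C1 sp2, C2 sp2, C3 sp2, C4 sp2, C5 sp3, C6 sp3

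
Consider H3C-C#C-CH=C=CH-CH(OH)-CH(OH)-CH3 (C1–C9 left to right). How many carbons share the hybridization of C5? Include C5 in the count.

3

C5 is sp (two π bonds).
C1: sp3
C2: sp ✓
C3: sp ✓
C4: sp2
C5: sp ✓
C6: sp2
C7: sp3
C8: sp3
C9: sp3
3 carbons are sp.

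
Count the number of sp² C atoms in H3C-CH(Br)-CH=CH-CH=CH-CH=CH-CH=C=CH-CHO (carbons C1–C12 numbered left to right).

9

C1: sp3
C2: sp3
C3: sp2 ✓
C4: sp2 ✓
C5: sp2 ✓
C6: sp2 ✓
C7: sp2 ✓
C8: sp2 ✓
C9: sp2 ✓
C10: sp
C11: sp2 ✓
C12: sp2 ✓
C3, C4, C5, C6, C7, C8, C9, C11, C12 → 9 sp2 carbons.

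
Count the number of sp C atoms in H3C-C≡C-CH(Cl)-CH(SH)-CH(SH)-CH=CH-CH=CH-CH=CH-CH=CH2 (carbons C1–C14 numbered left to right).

2

C1: sp3
C2: sp ✓
C3: sp ✓
C4: sp3
C5: sp3
C6: sp3
C7: sp2
C8: sp2
C9: sp2
C10: sp2
C11: sp2
C12: sp2
C13: sp2
C14: sp2
C2, C3 → 2 sp carbons.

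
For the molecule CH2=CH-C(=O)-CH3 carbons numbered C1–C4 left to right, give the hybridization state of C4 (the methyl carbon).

sp3

C4 (the methyl carbon) is sp3: 4 σ bonds, 4 electron-density regions.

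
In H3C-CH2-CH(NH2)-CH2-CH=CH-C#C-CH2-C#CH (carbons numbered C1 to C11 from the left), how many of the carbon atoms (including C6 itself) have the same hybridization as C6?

2

C6 is sp2 (one π bond).
C1: sp3
C2: sp3
C3: sp3
C4: sp3
C5: sp2 ✓
C6: sp2 ✓
C7: sp
C8: sp
C9: sp3
C10: sp
C11: sp
2 carbons are sp2.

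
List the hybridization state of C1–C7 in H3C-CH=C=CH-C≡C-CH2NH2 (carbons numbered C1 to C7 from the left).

C1: 4 σ bonds — 4 electron domains, sp3.
C2: 3 σ bonds, plus one π bond; 3 regions of electron density → sp2.
C3 (2 σ bonds, plus two π bonds) has steric number 2: sp.
C4: 3 σ bonds, plus one π bond — 3 electron domains, sp2.
C5 has 2 σ bonds, plus two π bonds: steric number 2 → sp.
C6: 2 σ bonds, plus two π bonds; 2 regions of electron density → sp.
C7 is sp3: 4 σ bonds, 4 electron-density regions.

C1 sp3, C2 sp2, C3 sp, C4 sp2, C5 sp, C6 sp, C7 sp3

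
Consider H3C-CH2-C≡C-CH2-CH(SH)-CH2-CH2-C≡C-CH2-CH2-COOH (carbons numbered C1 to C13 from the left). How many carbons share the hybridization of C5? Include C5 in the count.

8

C5 is sp3 (only σ bonds).
C1: sp3 ✓
C2: sp3 ✓
C3: sp
C4: sp
C5: sp3 ✓
C6: sp3 ✓
C7: sp3 ✓
C8: sp3 ✓
C9: sp
C10: sp
C11: sp3 ✓
C12: sp3 ✓
C13: sp2
8 carbons are sp3.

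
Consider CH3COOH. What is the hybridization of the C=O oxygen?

The C=O oxygen — 1 σ bond and 2 lone pairs, plus one π bond. Steric number 3, so sp2.

sp^2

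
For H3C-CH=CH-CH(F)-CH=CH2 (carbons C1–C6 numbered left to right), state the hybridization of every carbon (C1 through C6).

C1 sp3, C2 sp2, C3 sp2, C4 sp3, C5 sp2, C6 sp2

C1 is sp3: 4 σ bonds, 4 electron-density regions.
C2 (3 σ bonds, plus one π bond) has steric number 3: sp2.
C3: 3 σ bonds, plus one π bond — 3 electron domains, sp2.
C4 (4 σ bonds) has steric number 4: sp3.
C5 has 3 σ bonds, plus one π bond: steric number 3 → sp2.
C6 has 3 σ bonds, plus one π bond: steric number 3 → sp2.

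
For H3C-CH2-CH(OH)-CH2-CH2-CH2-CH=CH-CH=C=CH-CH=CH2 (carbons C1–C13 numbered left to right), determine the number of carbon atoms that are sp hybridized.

1

C1: sp3
C2: sp3
C3: sp3
C4: sp3
C5: sp3
C6: sp3
C7: sp2
C8: sp2
C9: sp2
C10: sp ✓
C11: sp2
C12: sp2
C13: sp2
C10 → 1 sp carbon.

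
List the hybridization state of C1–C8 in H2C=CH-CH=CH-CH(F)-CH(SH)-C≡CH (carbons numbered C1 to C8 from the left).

C1 sp2, C2 sp2, C3 sp2, C4 sp2, C5 sp3, C6 sp3, C7 sp, C8 sp

C1 — 3 σ bonds, plus one π bond. Steric number 3, so sp2.
C2: 3 σ bonds, plus one π bond; 3 regions of electron density → sp2.
C3 (3 σ bonds, plus one π bond) has steric number 3: sp2.
C4 has 3 σ bonds, plus one π bond: steric number 3 → sp2.
C5 (4 σ bonds) has steric number 4: sp3.
C6: 4 σ bonds; 4 regions of electron density → sp3.
C7 is sp: 2 σ bonds, plus two π bonds, 2 electron-density regions.
C8 is sp: 2 σ bonds, plus two π bonds, 2 electron-density regions.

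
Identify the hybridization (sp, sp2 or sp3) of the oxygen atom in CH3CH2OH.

The oxygen atom carries 2 σ bonds and 2 lone pairs, giving a steric number of 4, so it is sp3.

sp^3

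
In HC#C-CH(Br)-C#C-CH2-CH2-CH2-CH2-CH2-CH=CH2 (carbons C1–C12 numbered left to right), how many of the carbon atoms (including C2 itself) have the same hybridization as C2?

C2 is sp (two π bonds).
C1: sp ✓
C2: sp ✓
C3: sp3
C4: sp ✓
C5: sp ✓
C6: sp3
C7: sp3
C8: sp3
C9: sp3
C10: sp3
C11: sp2
C12: sp2
4 carbons are sp.

4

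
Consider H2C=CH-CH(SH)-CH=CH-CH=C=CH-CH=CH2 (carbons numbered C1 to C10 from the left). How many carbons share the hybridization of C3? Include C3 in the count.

C3 is sp3 (only σ bonds).
C1: sp2
C2: sp2
C3: sp3 ✓
C4: sp2
C5: sp2
C6: sp2
C7: sp
C8: sp2
C9: sp2
C10: sp2
1 carbon is sp3.

1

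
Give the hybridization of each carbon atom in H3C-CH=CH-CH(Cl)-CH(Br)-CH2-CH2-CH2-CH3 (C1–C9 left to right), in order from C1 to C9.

C1 is sp3: 4 σ bonds, 4 electron-density regions.
C2 has 3 σ bonds, plus one π bond: steric number 3 → sp2.
C3 has 3 σ bonds, plus one π bond: steric number 3 → sp2.
C4 is sp3: 4 σ bonds, 4 electron-density regions.
C5: 4 σ bonds; 4 regions of electron density → sp3.
C6: 4 σ bonds; 4 regions of electron density → sp3.
C7: 4 σ bonds — 4 electron domains, sp3.
C8 carries 4 σ bonds, giving a steric number of 4, so it is sp3.
C9 carries 4 σ bonds, giving a steric number of 4, so it is sp3.

C1 sp3, C2 sp2, C3 sp2, C4 sp3, C5 sp3, C6 sp3, C7 sp3, C8 sp3, C9 sp3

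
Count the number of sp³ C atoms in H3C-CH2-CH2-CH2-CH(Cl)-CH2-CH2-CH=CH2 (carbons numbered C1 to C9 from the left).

7

C1: sp3 ✓
C2: sp3 ✓
C3: sp3 ✓
C4: sp3 ✓
C5: sp3 ✓
C6: sp3 ✓
C7: sp3 ✓
C8: sp2
C9: sp2
C1, C2, C3, C4, C5, C6, C7 → 7 sp3 carbons.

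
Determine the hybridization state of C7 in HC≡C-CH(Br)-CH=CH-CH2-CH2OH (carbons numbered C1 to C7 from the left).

sp3

C7 has 4 σ bonds: steric number 4 → sp3.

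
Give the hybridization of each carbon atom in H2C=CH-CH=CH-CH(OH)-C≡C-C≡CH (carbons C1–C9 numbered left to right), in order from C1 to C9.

C1 sp2, C2 sp2, C3 sp2, C4 sp2, C5 sp3, C6 sp, C7 sp, C8 sp, C9 sp

C1 carries 3 σ bonds, plus one π bond, giving a steric number of 3, so it is sp2.
C2: 3 σ bonds, plus one π bond — 3 electron domains, sp2.
C3 (3 σ bonds, plus one π bond) has steric number 3: sp2.
C4: 3 σ bonds, plus one π bond — 3 electron domains, sp2.
C5: 4 σ bonds; 4 regions of electron density → sp3.
C6 is sp: 2 σ bonds, plus two π bonds, 2 electron-density regions.
C7 — 2 σ bonds, plus two π bonds. Steric number 2, so sp.
C8: 2 σ bonds, plus two π bonds; 2 regions of electron density → sp.
C9: 2 σ bonds, plus two π bonds; 2 regions of electron density → sp.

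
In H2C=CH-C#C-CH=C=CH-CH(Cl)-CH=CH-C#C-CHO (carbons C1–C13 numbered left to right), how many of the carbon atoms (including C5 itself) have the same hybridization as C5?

C5 is sp2 (one π bond).
C1: sp2 ✓
C2: sp2 ✓
C3: sp
C4: sp
C5: sp2 ✓
C6: sp
C7: sp2 ✓
C8: sp3
C9: sp2 ✓
C10: sp2 ✓
C11: sp
C12: sp
C13: sp2 ✓
7 carbons are sp2.

7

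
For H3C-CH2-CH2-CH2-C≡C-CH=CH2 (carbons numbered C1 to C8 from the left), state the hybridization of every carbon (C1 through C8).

C1: 4 σ bonds — 4 electron domains, sp3.
C2: 4 σ bonds; 4 regions of electron density → sp3.
C3 (4 σ bonds) has steric number 4: sp3.
C4 — 4 σ bonds. Steric number 4, so sp3.
C5 (2 σ bonds, plus two π bonds) has steric number 2: sp.
C6 carries 2 σ bonds, plus two π bonds, giving a steric number of 2, so it is sp.
C7: 3 σ bonds, plus one π bond; 3 regions of electron density → sp2.
C8 is sp2: 3 σ bonds, plus one π bond, 3 electron-density regions.

C1 sp3, C2 sp3, C3 sp3, C4 sp3, C5 sp, C6 sp, C7 sp2, C8 sp2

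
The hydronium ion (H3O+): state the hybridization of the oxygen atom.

Three σ bonds + one lone pair = steric number 4 → sp3.

sp^3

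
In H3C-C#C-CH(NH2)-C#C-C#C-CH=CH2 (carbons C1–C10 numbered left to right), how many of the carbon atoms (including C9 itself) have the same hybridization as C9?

C9 is sp2 (one π bond).
C1: sp3
C2: sp
C3: sp
C4: sp3
C5: sp
C6: sp
C7: sp
C8: sp
C9: sp2 ✓
C10: sp2 ✓
2 carbons are sp2.

2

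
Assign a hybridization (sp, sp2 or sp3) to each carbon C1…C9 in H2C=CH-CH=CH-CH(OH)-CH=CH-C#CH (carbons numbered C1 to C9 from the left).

C1: 3 σ bonds, plus one π bond — 3 electron domains, sp2.
C2: 3 σ bonds, plus one π bond; 3 regions of electron density → sp2.
C3: 3 σ bonds, plus one π bond; 3 regions of electron density → sp2.
C4: 3 σ bonds, plus one π bond — 3 electron domains, sp2.
C5 has 4 σ bonds: steric number 4 → sp3.
C6: 3 σ bonds, plus one π bond; 3 regions of electron density → sp2.
C7: 3 σ bonds, plus one π bond — 3 electron domains, sp2.
C8 carries 2 σ bonds, plus two π bonds, giving a steric number of 2, so it is sp.
C9 carries 2 σ bonds, plus two π bonds, giving a steric number of 2, so it is sp.

C1 sp2, C2 sp2, C3 sp2, C4 sp2, C5 sp3, C6 sp2, C7 sp2, C8 sp, C9 sp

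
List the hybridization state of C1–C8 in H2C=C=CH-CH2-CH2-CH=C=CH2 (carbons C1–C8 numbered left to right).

C1 — 3 σ bonds, plus one π bond. Steric number 3, so sp2.
C2 has 2 σ bonds, plus two π bonds: steric number 2 → sp.
C3 is sp2: 3 σ bonds, plus one π bond, 3 electron-density regions.
C4 has 4 σ bonds: steric number 4 → sp3.
C5 — 4 σ bonds. Steric number 4, so sp3.
C6: 3 σ bonds, plus one π bond — 3 electron domains, sp2.
C7 carries 2 σ bonds, plus two π bonds, giving a steric number of 2, so it is sp.
C8 (3 σ bonds, plus one π bond) has steric number 3: sp2.

C1 sp2, C2 sp, C3 sp2, C4 sp3, C5 sp3, C6 sp2, C7 sp, C8 sp2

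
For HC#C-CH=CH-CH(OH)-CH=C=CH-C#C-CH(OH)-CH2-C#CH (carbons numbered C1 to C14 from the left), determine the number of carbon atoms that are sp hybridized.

7

C1: sp ✓
C2: sp ✓
C3: sp2
C4: sp2
C5: sp3
C6: sp2
C7: sp ✓
C8: sp2
C9: sp ✓
C10: sp ✓
C11: sp3
C12: sp3
C13: sp ✓
C14: sp ✓
C1, C2, C7, C9, C10, C13, C14 → 7 sp carbons.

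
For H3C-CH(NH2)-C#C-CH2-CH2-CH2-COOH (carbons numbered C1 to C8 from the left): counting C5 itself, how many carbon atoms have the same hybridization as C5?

5

C5 is sp3 (only σ bonds).
C1: sp3 ✓
C2: sp3 ✓
C3: sp
C4: sp
C5: sp3 ✓
C6: sp3 ✓
C7: sp3 ✓
C8: sp2
5 carbons are sp3.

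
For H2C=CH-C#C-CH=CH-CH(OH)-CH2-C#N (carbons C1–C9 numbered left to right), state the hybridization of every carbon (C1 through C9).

C1 sp2, C2 sp2, C3 sp, C4 sp, C5 sp2, C6 sp2, C7 sp3, C8 sp3, C9 sp

C1 carries 3 σ bonds, plus one π bond, giving a steric number of 3, so it is sp2.
C2: 3 σ bonds, plus one π bond; 3 regions of electron density → sp2.
C3 (2 σ bonds, plus two π bonds) has steric number 2: sp.
C4: 2 σ bonds, plus two π bonds — 2 electron domains, sp.
C5 is sp2: 3 σ bonds, plus one π bond, 3 electron-density regions.
C6 carries 3 σ bonds, plus one π bond, giving a steric number of 3, so it is sp2.
C7: 4 σ bonds — 4 electron domains, sp3.
C8 — 4 σ bonds. Steric number 4, so sp3.
C9: 2 σ bonds, plus two π bonds; 2 regions of electron density → sp.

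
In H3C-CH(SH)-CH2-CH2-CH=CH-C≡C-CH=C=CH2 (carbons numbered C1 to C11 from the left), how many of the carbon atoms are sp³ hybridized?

C1: sp3 ✓
C2: sp3 ✓
C3: sp3 ✓
C4: sp3 ✓
C5: sp2
C6: sp2
C7: sp
C8: sp
C9: sp2
C10: sp
C11: sp2
C1, C2, C3, C4 → 4 sp3 carbons.

4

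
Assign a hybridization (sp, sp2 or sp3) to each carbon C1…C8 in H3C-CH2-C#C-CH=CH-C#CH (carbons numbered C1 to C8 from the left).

C1 is sp3: 4 σ bonds, 4 electron-density regions.
C2: 4 σ bonds — 4 electron domains, sp3.
C3 is sp: 2 σ bonds, plus two π bonds, 2 electron-density regions.
C4 — 2 σ bonds, plus two π bonds. Steric number 2, so sp.
C5 carries 3 σ bonds, plus one π bond, giving a steric number of 3, so it is sp2.
C6 is sp2: 3 σ bonds, plus one π bond, 3 electron-density regions.
C7: 2 σ bonds, plus two π bonds — 2 electron domains, sp.
C8 — 2 σ bonds, plus two π bonds. Steric number 2, so sp.

C1 sp3, C2 sp3, C3 sp, C4 sp, C5 sp2, C6 sp2, C7 sp, C8 sp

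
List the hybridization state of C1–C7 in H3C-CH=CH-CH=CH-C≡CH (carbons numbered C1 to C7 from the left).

C1 has 4 σ bonds: steric number 4 → sp3.
C2 is sp2: 3 σ bonds, plus one π bond, 3 electron-density regions.
C3 is sp2: 3 σ bonds, plus one π bond, 3 electron-density regions.
C4 (3 σ bonds, plus one π bond) has steric number 3: sp2.
C5: 3 σ bonds, plus one π bond — 3 electron domains, sp2.
C6 carries 2 σ bonds, plus two π bonds, giving a steric number of 2, so it is sp.
C7 is sp: 2 σ bonds, plus two π bonds, 2 electron-density regions.

C1 sp3, C2 sp2, C3 sp2, C4 sp2, C5 sp2, C6 sp, C7 sp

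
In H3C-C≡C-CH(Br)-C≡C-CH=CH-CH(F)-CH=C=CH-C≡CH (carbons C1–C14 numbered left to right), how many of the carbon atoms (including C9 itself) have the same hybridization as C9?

C9 is sp3 (only σ bonds).
C1: sp3 ✓
C2: sp
C3: sp
C4: sp3 ✓
C5: sp
C6: sp
C7: sp2
C8: sp2
C9: sp3 ✓
C10: sp2
C11: sp
C12: sp2
C13: sp
C14: sp
3 carbons are sp3.

3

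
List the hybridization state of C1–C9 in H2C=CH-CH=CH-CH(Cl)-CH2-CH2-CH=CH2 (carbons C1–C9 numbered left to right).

C1 sp2, C2 sp2, C3 sp2, C4 sp2, C5 sp3, C6 sp3, C7 sp3, C8 sp2, C9 sp2

C1: 3 σ bonds, plus one π bond; 3 regions of electron density → sp2.
C2: 3 σ bonds, plus one π bond; 3 regions of electron density → sp2.
C3 has 3 σ bonds, plus one π bond: steric number 3 → sp2.
C4 — 3 σ bonds, plus one π bond. Steric number 3, so sp2.
C5 — 4 σ bonds. Steric number 4, so sp3.
C6 carries 4 σ bonds, giving a steric number of 4, so it is sp3.
C7: 4 σ bonds; 4 regions of electron density → sp3.
C8 (3 σ bonds, plus one π bond) has steric number 3: sp2.
C9 (3 σ bonds, plus one π bond) has steric number 3: sp2.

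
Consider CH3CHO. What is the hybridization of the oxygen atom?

The oxygen atom is sp2: 1 σ bond and 2 lone pairs, plus one π bond, 3 electron-density regions.

sp2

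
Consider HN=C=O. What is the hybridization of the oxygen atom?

The oxygen atom carries 1 σ bond and 2 lone pairs, plus one π bond, giving a steric number of 3, so it is sp2.

sp²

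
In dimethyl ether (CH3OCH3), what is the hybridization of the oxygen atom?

sp3

Two σ bonds + two lone pairs = steric number 4 → sp3.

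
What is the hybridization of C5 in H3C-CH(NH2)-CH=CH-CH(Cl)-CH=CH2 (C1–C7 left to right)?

sp^3

C5: 4 σ bonds — 4 electron domains, sp3.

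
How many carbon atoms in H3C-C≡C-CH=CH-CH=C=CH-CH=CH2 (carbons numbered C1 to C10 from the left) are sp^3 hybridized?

C1: sp3 ✓
C2: sp
C3: sp
C4: sp2
C5: sp2
C6: sp2
C7: sp
C8: sp2
C9: sp2
C10: sp2
C1 → 1 sp3 carbon.

1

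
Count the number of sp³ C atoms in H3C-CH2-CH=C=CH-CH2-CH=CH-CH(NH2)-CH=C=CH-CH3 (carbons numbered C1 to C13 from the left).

C1: sp3 ✓
C2: sp3 ✓
C3: sp2
C4: sp
C5: sp2
C6: sp3 ✓
C7: sp2
C8: sp2
C9: sp3 ✓
C10: sp2
C11: sp
C12: sp2
C13: sp3 ✓
C1, C2, C6, C9, C13 → 5 sp3 carbons.

5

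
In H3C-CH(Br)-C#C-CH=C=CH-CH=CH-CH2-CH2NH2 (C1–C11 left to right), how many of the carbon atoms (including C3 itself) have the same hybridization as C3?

C3 is sp (two π bonds).
C1: sp3
C2: sp3
C3: sp ✓
C4: sp ✓
C5: sp2
C6: sp ✓
C7: sp2
C8: sp2
C9: sp2
C10: sp3
C11: sp3
3 carbons are sp.

3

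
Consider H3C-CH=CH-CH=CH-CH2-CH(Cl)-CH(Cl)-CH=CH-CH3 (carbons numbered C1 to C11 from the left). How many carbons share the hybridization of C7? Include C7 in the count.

5

C7 is sp3 (only σ bonds).
C1: sp3 ✓
C2: sp2
C3: sp2
C4: sp2
C5: sp2
C6: sp3 ✓
C7: sp3 ✓
C8: sp3 ✓
C9: sp2
C10: sp2
C11: sp3 ✓
5 carbons are sp3.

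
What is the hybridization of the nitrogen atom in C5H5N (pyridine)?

sp^2

N has two σ bonds and one lone pair in the ring plane (steric number 3 → sp2); its p orbital contributes one electron to the aromatic π system via the C=N double bond.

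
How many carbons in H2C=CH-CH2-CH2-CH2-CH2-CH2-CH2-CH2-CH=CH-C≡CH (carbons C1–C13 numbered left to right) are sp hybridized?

C1: sp2
C2: sp2
C3: sp3
C4: sp3
C5: sp3
C6: sp3
C7: sp3
C8: sp3
C9: sp3
C10: sp2
C11: sp2
C12: sp ✓
C13: sp ✓
C12, C13 → 2 sp carbons.

2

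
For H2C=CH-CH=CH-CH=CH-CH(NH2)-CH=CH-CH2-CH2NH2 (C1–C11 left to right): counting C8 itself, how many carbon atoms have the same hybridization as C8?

C8 is sp2 (one π bond).
C1: sp2 ✓
C2: sp2 ✓
C3: sp2 ✓
C4: sp2 ✓
C5: sp2 ✓
C6: sp2 ✓
C7: sp3
C8: sp2 ✓
C9: sp2 ✓
C10: sp3
C11: sp3
8 carbons are sp2.

8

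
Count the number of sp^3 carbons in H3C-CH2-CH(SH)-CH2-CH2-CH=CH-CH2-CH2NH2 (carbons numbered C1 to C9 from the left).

C1: sp3 ✓
C2: sp3 ✓
C3: sp3 ✓
C4: sp3 ✓
C5: sp3 ✓
C6: sp2
C7: sp2
C8: sp3 ✓
C9: sp3 ✓
C1, C2, C3, C4, C5, C8, C9 → 7 sp3 carbons.

7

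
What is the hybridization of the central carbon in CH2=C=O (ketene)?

The central carbon: 2 σ bonds, plus two π bonds — 2 electron domains, sp.

sp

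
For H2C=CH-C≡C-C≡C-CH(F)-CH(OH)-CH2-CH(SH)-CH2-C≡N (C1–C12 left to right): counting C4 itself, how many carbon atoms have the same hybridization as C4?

C4 is sp (two π bonds).
C1: sp2
C2: sp2
C3: sp ✓
C4: sp ✓
C5: sp ✓
C6: sp ✓
C7: sp3
C8: sp3
C9: sp3
C10: sp3
C11: sp3
C12: sp ✓
5 carbons are sp.

5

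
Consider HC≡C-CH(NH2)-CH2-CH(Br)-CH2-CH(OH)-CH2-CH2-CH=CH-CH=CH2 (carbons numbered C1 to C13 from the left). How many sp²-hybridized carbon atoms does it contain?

4

C1: sp
C2: sp
C3: sp3
C4: sp3
C5: sp3
C6: sp3
C7: sp3
C8: sp3
C9: sp3
C10: sp2 ✓
C11: sp2 ✓
C12: sp2 ✓
C13: sp2 ✓
C10, C11, C12, C13 → 4 sp2 carbons.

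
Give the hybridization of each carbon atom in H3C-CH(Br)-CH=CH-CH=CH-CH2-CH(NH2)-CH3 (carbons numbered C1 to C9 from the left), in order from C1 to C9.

C1 sp3, C2 sp3, C3 sp2, C4 sp2, C5 sp2, C6 sp2, C7 sp3, C8 sp3, C9 sp3

C1 — 4 σ bonds. Steric number 4, so sp3.
C2 carries 4 σ bonds, giving a steric number of 4, so it is sp3.
C3 (3 σ bonds, plus one π bond) has steric number 3: sp2.
C4: 3 σ bonds, plus one π bond — 3 electron domains, sp2.
C5 — 3 σ bonds, plus one π bond. Steric number 3, so sp2.
C6 — 3 σ bonds, plus one π bond. Steric number 3, so sp2.
C7 is sp3: 4 σ bonds, 4 electron-density regions.
C8: 4 σ bonds — 4 electron domains, sp3.
C9: 4 σ bonds; 4 regions of electron density → sp3.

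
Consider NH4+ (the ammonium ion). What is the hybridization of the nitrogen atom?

sp^3

Four σ bonds, no lone pair → sp3, tetrahedral.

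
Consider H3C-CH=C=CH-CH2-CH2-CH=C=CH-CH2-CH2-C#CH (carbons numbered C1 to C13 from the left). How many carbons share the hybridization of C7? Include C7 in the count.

4

C7 is sp2 (one π bond).
C1: sp3
C2: sp2 ✓
C3: sp
C4: sp2 ✓
C5: sp3
C6: sp3
C7: sp2 ✓
C8: sp
C9: sp2 ✓
C10: sp3
C11: sp3
C12: sp
C13: sp
4 carbons are sp2.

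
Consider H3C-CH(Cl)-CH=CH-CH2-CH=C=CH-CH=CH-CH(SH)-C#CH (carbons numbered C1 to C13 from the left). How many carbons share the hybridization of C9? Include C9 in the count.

6

C9 is sp2 (one π bond).
C1: sp3
C2: sp3
C3: sp2 ✓
C4: sp2 ✓
C5: sp3
C6: sp2 ✓
C7: sp
C8: sp2 ✓
C9: sp2 ✓
C10: sp2 ✓
C11: sp3
C12: sp
C13: sp
6 carbons are sp2.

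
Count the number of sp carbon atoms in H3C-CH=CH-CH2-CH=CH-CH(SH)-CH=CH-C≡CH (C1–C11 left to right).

2

C1: sp3
C2: sp2
C3: sp2
C4: sp3
C5: sp2
C6: sp2
C7: sp3
C8: sp2
C9: sp2
C10: sp ✓
C11: sp ✓
C10, C11 → 2 sp carbons.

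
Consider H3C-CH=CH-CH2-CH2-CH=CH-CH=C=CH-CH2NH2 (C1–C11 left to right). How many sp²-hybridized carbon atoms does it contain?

C1: sp3
C2: sp2 ✓
C3: sp2 ✓
C4: sp3
C5: sp3
C6: sp2 ✓
C7: sp2 ✓
C8: sp2 ✓
C9: sp
C10: sp2 ✓
C11: sp3
C2, C3, C6, C7, C8, C10 → 6 sp2 carbons.

6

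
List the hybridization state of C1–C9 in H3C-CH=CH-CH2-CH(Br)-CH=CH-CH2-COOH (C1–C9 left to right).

C1 is sp3: 4 σ bonds, 4 electron-density regions.
C2: 3 σ bonds, plus one π bond — 3 electron domains, sp2.
C3 carries 3 σ bonds, plus one π bond, giving a steric number of 3, so it is sp2.
C4: 4 σ bonds; 4 regions of electron density → sp3.
C5 — 4 σ bonds. Steric number 4, so sp3.
C6 has 3 σ bonds, plus one π bond: steric number 3 → sp2.
C7 carries 3 σ bonds, plus one π bond, giving a steric number of 3, so it is sp2.
C8 is sp3: 4 σ bonds, 4 electron-density regions.
C9 (3 σ bonds, plus one π bond) has steric number 3: sp2.

C1 sp3, C2 sp2, C3 sp2, C4 sp3, C5 sp3, C6 sp2, C7 sp2, C8 sp3, C9 sp2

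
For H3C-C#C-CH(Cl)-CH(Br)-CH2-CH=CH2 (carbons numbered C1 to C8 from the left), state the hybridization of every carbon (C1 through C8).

C1: 4 σ bonds — 4 electron domains, sp3.
C2: 2 σ bonds, plus two π bonds; 2 regions of electron density → sp.
C3 has 2 σ bonds, plus two π bonds: steric number 2 → sp.
C4: 4 σ bonds; 4 regions of electron density → sp3.
C5 (4 σ bonds) has steric number 4: sp3.
C6 (4 σ bonds) has steric number 4: sp3.
C7 is sp2: 3 σ bonds, plus one π bond, 3 electron-density regions.
C8: 3 σ bonds, plus one π bond; 3 regions of electron density → sp2.

C1 sp3, C2 sp, C3 sp, C4 sp3, C5 sp3, C6 sp3, C7 sp2, C8 sp2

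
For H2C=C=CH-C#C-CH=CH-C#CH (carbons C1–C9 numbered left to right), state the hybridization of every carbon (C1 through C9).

C1 sp2, C2 sp, C3 sp2, C4 sp, C5 sp, C6 sp2, C7 sp2, C8 sp, C9 sp

C1 has 3 σ bonds, plus one π bond: steric number 3 → sp2.
C2 — 2 σ bonds, plus two π bonds. Steric number 2, so sp.
C3 has 3 σ bonds, plus one π bond: steric number 3 → sp2.
C4 has 2 σ bonds, plus two π bonds: steric number 2 → sp.
C5: 2 σ bonds, plus two π bonds; 2 regions of electron density → sp.
C6 (3 σ bonds, plus one π bond) has steric number 3: sp2.
C7 — 3 σ bonds, plus one π bond. Steric number 3, so sp2.
C8 has 2 σ bonds, plus two π bonds: steric number 2 → sp.
C9 (2 σ bonds, plus two π bonds) has steric number 2: sp.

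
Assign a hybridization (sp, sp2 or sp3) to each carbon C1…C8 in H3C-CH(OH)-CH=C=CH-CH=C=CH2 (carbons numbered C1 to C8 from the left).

C1 (4 σ bonds) has steric number 4: sp3.
C2 has 4 σ bonds: steric number 4 → sp3.
C3: 3 σ bonds, plus one π bond — 3 electron domains, sp2.
C4 — 2 σ bonds, plus two π bonds. Steric number 2, so sp.
C5 — 3 σ bonds, plus one π bond. Steric number 3, so sp2.
C6 is sp2: 3 σ bonds, plus one π bond, 3 electron-density regions.
C7: 2 σ bonds, plus two π bonds — 2 electron domains, sp.
C8: 3 σ bonds, plus one π bond — 3 electron domains, sp2.

C1 sp3, C2 sp3, C3 sp2, C4 sp, C5 sp2, C6 sp2, C7 sp, C8 sp2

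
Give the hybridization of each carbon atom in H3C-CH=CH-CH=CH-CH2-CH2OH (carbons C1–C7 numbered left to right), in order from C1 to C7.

C1 (4 σ bonds) has steric number 4: sp3.
C2 (3 σ bonds, plus one π bond) has steric number 3: sp2.
C3 has 3 σ bonds, plus one π bond: steric number 3 → sp2.
C4 — 3 σ bonds, plus one π bond. Steric number 3, so sp2.
C5 has 3 σ bonds, plus one π bond: steric number 3 → sp2.
C6 has 4 σ bonds: steric number 4 → sp3.
C7: 4 σ bonds — 4 electron domains, sp3.

C1 sp3, C2 sp2, C3 sp2, C4 sp2, C5 sp2, C6 sp3, C7 sp3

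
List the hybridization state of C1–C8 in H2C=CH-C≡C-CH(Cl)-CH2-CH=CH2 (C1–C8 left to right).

C1 sp2, C2 sp2, C3 sp, C4 sp, C5 sp3, C6 sp3, C7 sp2, C8 sp2

C1 (3 σ bonds, plus one π bond) has steric number 3: sp2.
C2 has 3 σ bonds, plus one π bond: steric number 3 → sp2.
C3: 2 σ bonds, plus two π bonds — 2 electron domains, sp.
C4: 2 σ bonds, plus two π bonds — 2 electron domains, sp.
C5: 4 σ bonds — 4 electron domains, sp3.
C6 is sp3: 4 σ bonds, 4 electron-density regions.
C7 is sp2: 3 σ bonds, plus one π bond, 3 electron-density regions.
C8: 3 σ bonds, plus one π bond — 3 electron domains, sp2.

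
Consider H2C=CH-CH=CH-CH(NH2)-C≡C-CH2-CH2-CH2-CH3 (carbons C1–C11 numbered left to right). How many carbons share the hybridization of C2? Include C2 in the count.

C2 is sp2 (one π bond).
C1: sp2 ✓
C2: sp2 ✓
C3: sp2 ✓
C4: sp2 ✓
C5: sp3
C6: sp
C7: sp
C8: sp3
C9: sp3
C10: sp3
C11: sp3
4 carbons are sp2.

4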